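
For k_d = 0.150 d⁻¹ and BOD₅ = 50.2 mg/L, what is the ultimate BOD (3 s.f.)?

BOD₅ = L₀(1 − e^(−5k_d)) ⇒ L₀ = BOD₅ / (1 − e^(−5×0.150))
= 50.2 / (1 − 0.4724) = 50.2 / 0.5276 = 95.14 mg/L.

L₀ ≈ 95.1 mg/L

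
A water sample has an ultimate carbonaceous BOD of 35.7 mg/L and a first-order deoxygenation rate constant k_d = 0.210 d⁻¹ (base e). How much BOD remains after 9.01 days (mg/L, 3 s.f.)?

L ≈ 5.38 mg/L

L_t = L₀ e^(−k_d t) = 35.7 × e^(−0.210×9.01) = 35.7 × 0.1508 = 5.382 mg/L.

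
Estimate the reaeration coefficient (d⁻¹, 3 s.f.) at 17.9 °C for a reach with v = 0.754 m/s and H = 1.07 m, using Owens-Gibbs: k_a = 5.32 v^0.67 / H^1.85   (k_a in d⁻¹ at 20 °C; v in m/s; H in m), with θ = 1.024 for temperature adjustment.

k_a ≈ 3.70 d⁻¹

k_a(20) = 5.32 × 0.754^0.67 / 1.07^1.85 = 5.32 × 0.8276 / 1.133 = 3.885 d⁻¹.
k_a(17.9) = 3.885 × 1.024^(17.9−20) = 3.885 × 0.9514 = 3.696 d⁻¹.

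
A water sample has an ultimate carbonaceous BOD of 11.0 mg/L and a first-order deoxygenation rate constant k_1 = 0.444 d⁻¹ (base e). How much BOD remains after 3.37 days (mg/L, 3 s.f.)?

L ≈ 2.46 mg/L

L_t = L₀ e^(−k_1 t) = 11.0 × e^(−0.444×3.37) = 11.0 × 0.2240 = 2.464 mg/L.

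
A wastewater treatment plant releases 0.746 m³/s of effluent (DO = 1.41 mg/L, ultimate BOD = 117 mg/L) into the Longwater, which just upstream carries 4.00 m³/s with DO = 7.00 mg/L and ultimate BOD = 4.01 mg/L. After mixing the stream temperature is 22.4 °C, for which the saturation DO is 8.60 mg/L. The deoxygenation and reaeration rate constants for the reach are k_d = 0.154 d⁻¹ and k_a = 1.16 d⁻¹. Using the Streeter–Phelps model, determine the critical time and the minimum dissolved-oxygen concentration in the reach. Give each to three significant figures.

t_c ≈ 0.654 d; minimum DO ≈ 5.99 mg/L

Mixed DO = (4.00×7.00 + 0.746×1.41)/(4.00+0.746) = 29.05/4.746 = 6.121 mg/L.
Mixed L₀ = (4.00×4.01 + 0.746×117)/(4.746) = 103.3/4.746 = 21.77 mg/L.
Initial deficit D₀ = C_s − DO₀ = 8.60 − 6.121 = 2.479 mg/L.
t_c = (1/1.006) ln[(1.16/0.154)(1 − 2.479×1.006/(0.154×21.77))] = 0.9940 × ln(1.930) = 0.6537 d.
D_c = (0.154/1.16) × 21.77 × e^(−0.154×0.6537) = 0.1328 × 21.77 × 0.9042 = 2.613 mg/L.
Minimum DO = 8.60 − 2.613 = 5.987 mg/L.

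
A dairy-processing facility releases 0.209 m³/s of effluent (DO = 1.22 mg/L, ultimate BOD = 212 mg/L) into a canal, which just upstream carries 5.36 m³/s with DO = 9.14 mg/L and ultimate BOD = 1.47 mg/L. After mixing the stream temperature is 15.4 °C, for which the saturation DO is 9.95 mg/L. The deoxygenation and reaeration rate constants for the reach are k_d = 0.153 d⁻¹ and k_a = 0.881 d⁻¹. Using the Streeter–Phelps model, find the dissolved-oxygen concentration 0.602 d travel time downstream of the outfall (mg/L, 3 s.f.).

Mixed DO = (5.36×9.14 + 0.209×1.22)/(5.36+0.209) = 49.25/5.569 = 8.843 mg/L.
Mixed L₀ = (5.36×1.47 + 0.209×212)/(5.569) = 52.19/5.569 = 9.371 mg/L.
Initial deficit D₀ = C_s − DO₀ = 9.95 − 8.843 = 1.107 mg/L.
D(0.602) = [0.153×9.371/(0.881−0.153)](e^(−0.153×0.602) − e^(−0.881×0.602)) + 1.107 e^(−0.881×0.602)
= 1.969 × (0.9120 − 0.5884) + 1.107 × 0.5884 = 1.289 mg/L.
DO = 9.95 − 1.289 = 8.661 mg/L.

DO ≈ 8.66 mg/L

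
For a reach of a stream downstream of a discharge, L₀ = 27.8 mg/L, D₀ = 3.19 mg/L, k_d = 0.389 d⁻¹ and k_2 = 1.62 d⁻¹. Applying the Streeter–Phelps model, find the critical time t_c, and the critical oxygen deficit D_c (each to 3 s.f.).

t_c ≈ 0.792 d; D_c ≈ 4.90 mg/L

With k_2/k_d = 4.165 and 1 − D₀(k_2−k_d)/(k_d L₀) = 0.6369,
t_c = ln(4.165 × 0.6369) / (1.62 − 0.389) = ln(2.652) / 1.231 = 0.9754/1.231 = 0.7924 d.
L(t_c) = L₀ e^(−k_d t_c) = 27.8 × 0.7347 = 20.43 mg/L, and at the critical point k_2 D_c = k_d L, so D_c = (0.389/1.62) × 20.43 = 4.905 mg/L.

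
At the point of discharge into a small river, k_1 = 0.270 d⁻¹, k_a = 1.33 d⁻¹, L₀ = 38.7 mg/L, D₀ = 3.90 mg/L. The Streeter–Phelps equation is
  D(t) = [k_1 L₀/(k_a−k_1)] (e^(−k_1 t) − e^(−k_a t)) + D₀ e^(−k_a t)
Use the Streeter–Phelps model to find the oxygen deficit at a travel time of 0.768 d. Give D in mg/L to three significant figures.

k_1 L₀/(k_a−k_1) = 0.270×38.7/(1.33−0.270) = 10.45/1.060 = 9.858 mg/L.
e^(−k_1 t) = e^(−0.270×0.7680) = 0.8127; e^(−k_a t) = e^(−1.33×0.7680) = 0.3601.
D = 9.858 × (0.8127 − 0.3601) + 3.90 × 0.3601 = 4.462 + 1.404 = 5.866 mg/L.

D ≈ 5.87 mg/L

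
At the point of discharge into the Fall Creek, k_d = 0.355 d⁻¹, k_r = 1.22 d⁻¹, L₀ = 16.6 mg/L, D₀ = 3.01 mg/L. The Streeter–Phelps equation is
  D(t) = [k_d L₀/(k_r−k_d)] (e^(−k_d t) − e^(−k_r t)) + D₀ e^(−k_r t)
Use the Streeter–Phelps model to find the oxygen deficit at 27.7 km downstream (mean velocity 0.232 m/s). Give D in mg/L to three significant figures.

D ≈ 3.47 mg/L

Travel time t = x/v = 27.7 km / (0.232 m/s) = 27700 m / 0.232 m/s = 119400 s = 1.382 d.
k_d L₀/(k_r−k_d) = 0.355×16.6/(1.22−0.355) = 5.893/0.8650 = 6.813 mg/L.
e^(−k_d t) = e^(−0.355×1.382) = 0.6123; e^(−k_r t) = e^(−1.22×1.382) = 0.1853.
D = 6.813 × (0.6123 − 0.1853) + 3.01 × 0.1853 = 2.909 + 0.5577 = 3.467 mg/L.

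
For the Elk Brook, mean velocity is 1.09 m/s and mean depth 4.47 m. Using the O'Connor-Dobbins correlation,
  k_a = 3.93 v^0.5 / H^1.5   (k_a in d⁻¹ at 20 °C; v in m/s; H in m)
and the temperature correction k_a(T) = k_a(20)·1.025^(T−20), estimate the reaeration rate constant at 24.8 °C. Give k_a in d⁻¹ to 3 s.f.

k_a ≈ 0.489 d⁻¹

k_a(20) = 3.93 × 1.09^0.5 / 4.47^1.5 = 3.93 × 1.044 / 9.451 = 0.4342 d⁻¹.
k_a(24.8) = 0.4342 × 1.025^(24.8−20) = 0.4342 × 1.126 = 0.4888 d⁻¹.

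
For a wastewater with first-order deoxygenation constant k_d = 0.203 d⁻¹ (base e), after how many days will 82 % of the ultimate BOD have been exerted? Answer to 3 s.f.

y/L₀ = 1 − e^(−k_d t) = 0.82 ⇒ e^(−k_d t) = 0.180
t = −ln(0.180) / 0.203 = 1.715 / 0.203 = 8.447 d.

t ≈ 8.45 d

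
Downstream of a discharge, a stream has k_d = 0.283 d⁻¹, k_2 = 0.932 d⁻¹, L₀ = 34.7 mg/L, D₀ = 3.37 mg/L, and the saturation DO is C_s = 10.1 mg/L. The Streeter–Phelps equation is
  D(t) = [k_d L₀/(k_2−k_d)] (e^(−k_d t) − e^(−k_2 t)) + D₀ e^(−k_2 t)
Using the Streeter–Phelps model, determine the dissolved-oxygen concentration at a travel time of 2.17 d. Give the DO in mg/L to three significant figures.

DO ≈ 3.47 mg/L

k_d L₀/(k_2−k_d) = 0.283×34.7/(0.932−0.283) = 9.820/0.6490 = 15.13 mg/L.
e^(−k_d t) = e^(−0.283×2.170) = 0.5411; e^(−k_2 t) = e^(−0.932×2.170) = 0.1323.
D = 15.13 × (0.5411 − 0.1323) + 3.37 × 0.1323 = 6.185 + 0.4460 = 6.631 mg/L.
DO = C_s − D = 10.1 − 6.631 = 3.469 mg/L.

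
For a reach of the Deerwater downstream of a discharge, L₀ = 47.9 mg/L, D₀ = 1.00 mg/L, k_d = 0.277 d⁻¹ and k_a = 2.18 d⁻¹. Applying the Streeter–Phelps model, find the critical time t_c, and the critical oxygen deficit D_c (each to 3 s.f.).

t_c ≈ 1.00 d; D_c ≈ 4.61 mg/L

With k_a/k_d = 7.870 and 1 − D₀(k_a−k_d)/(k_d L₀) = 0.8566,
t_c = ln(7.870 × 0.8566) / (2.18 − 0.277) = ln(6.741) / 1.903 = 1.908/1.903 = 1.003 d.
L(t_c) = L₀ e^(−k_d t_c) = 47.9 × 0.7575 = 36.28 mg/L, and at the critical point k_a D_c = k_d L, so D_c = (0.277/2.18) × 36.28 = 4.610 mg/L.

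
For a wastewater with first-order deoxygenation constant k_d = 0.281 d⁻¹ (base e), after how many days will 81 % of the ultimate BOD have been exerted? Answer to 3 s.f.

t ≈ 5.91 d

y/L₀ = 1 − e^(−k_d t) = 0.81 ⇒ e^(−k_d t) = 0.190
t = −ln(0.190) / 0.281 = 1.661 / 0.281 = 5.910 d.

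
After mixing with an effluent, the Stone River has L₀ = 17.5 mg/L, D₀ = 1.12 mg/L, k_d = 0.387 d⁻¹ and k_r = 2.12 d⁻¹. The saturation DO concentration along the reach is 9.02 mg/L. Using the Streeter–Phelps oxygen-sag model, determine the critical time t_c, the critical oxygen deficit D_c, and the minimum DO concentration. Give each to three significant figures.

t_c ≈ 0.787 d; D_c ≈ 2.36 mg/L; min DO ≈ 6.66 mg/L

t_c = [1/(k_r−k_d)] ln[(k_r/k_d)(1 − D₀(k_r−k_d)/(k_d L₀))]
= [1/(2.12−0.387)] ln[(2.12/0.387)(1 − 1.12×1.733/(0.387×17.5))]
= (1/1.733) ln[5.478 × 0.7134] = 0.5770 × ln(3.908) = 0.5770 × 1.363 = 0.7865 d.
D_c = (k_d/k_r) L₀ e^(−k_d t_c) = (0.387/2.12) × 17.5 × e^(−0.387×0.7865) = 0.1825 × 17.5 × 0.7376 = 2.356 mg/L.
Minimum DO = C_s − D_c = 9.02 − 2.356 = 6.664 mg/L.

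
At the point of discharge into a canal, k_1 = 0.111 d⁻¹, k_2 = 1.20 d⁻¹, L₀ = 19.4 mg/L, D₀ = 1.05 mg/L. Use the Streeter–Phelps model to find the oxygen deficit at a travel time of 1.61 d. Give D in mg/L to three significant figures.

k_1 L₀/(k_2−k_1) = 0.111×19.4/(1.20−0.111) = 2.153/1.089 = 1.977 mg/L.
e^(−k_1 t) = e^(−0.111×1.610) = 0.8363; e^(−k_2 t) = e^(−1.20×1.610) = 0.1449.
D = 1.977 × (0.8363 − 0.1449) + 1.05 × 0.1449 = 1.367 + 0.1521 = 1.519 mg/L.

D ≈ 1.52 mg/L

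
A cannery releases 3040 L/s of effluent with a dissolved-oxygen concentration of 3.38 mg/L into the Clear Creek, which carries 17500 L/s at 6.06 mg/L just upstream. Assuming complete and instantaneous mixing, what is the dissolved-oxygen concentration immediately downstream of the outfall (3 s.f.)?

Flow-weighted mixing: C = (Q_r C_r + Q_w C_w)/(Q_r + Q_w)
= (17500×6.06 + 3040×3.38)/(17500 + 3040) = 116300/20540 = 5.663 mg/L.

5.66 mg/L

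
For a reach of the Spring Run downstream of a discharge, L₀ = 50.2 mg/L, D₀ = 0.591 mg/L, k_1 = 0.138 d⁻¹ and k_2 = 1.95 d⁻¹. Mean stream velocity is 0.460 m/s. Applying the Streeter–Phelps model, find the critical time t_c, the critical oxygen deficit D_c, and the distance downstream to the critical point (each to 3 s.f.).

t_c ≈ 1.37 d; D_c ≈ 2.94 mg/L; x_c ≈ 54.4 km

At the critical point dD/dt = 0, so k_1 L₀ e^(−k_1 t) = k_2 D. Substituting D(t) from the Streeter–Phelps equation and solving for t gives
t_c = ln[(k_2/k_1)(1 − D₀(k_2−k_1)/(k_1 L₀))] / (k_2−k_1).
Here k_2−k_1 = 1.812 d⁻¹ and 1 − D₀(k_2−k_1)/(k_1 L₀) = 1 − 0.591×1.812/(0.138×50.2) = 0.8454, so
t_c = ln(14.13 × 0.8454) / 1.812 = 2.480 / 1.812 = 1.369 d.
L(t_c) = L₀ e^(−k_1 t_c) = 50.2 × 0.8279 = 41.56 mg/L, and at the critical point k_2 D_c = k_1 L, so D_c = (0.138/1.95) × 41.56 = 2.941 mg/L.
x_c = v t_c = 0.460 m/s × 1.369 d × 86400 s/d = 54400 m ≈ 54.4 km.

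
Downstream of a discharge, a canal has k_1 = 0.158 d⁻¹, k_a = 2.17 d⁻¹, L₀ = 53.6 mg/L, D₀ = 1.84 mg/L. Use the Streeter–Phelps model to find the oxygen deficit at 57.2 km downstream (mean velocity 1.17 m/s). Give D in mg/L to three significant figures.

D ≈ 3.16 mg/L

Travel time t = x/v = 57.2 km / (1.17 m/s) = 57200 m / 1.17 m/s = 48890 s = 0.5658 d.
k_1 L₀/(k_a−k_1) = 0.158×53.6/(2.17−0.158) = 8.469/2.012 = 4.209 mg/L.
e^(−k_1 t) = e^(−0.158×0.5658) = 0.9145; e^(−k_a t) = e^(−2.17×0.5658) = 0.2929.
D = 4.209 × (0.9145 − 0.2929) + 1.84 × 0.2929 = 2.616 + 0.5390 = 3.155 mg/L.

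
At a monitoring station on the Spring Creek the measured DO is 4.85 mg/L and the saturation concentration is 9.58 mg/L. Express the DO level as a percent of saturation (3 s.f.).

% saturation = C/C_s × 100 = 4.85/9.58 × 100 = 50.6 %.

50.6 % saturation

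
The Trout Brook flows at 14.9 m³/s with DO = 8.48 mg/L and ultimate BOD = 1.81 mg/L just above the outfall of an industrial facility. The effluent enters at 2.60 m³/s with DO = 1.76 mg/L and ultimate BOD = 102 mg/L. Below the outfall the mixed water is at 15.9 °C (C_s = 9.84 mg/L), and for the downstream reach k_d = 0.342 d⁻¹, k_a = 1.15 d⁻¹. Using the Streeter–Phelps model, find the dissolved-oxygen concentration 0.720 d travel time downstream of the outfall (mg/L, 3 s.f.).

Mixed DO = (14.9×8.48 + 2.60×1.76)/(14.9+2.60) = 130.9/17.50 = 7.482 mg/L.
Mixed L₀ = (14.9×1.81 + 2.60×102)/(17.50) = 292.2/17.50 = 16.70 mg/L.
Initial deficit D₀ = C_s − DO₀ = 9.84 − 7.482 = 2.358 mg/L.
D(0.720) = [0.342×16.70/(1.15−0.342)](e^(−0.342×0.720) − e^(−1.15×0.720)) + 2.358 e^(−1.15×0.720)
= 7.067 × (0.7817 − 0.4369) + 2.358 × 0.4369 = 3.467 mg/L.
DO = 9.84 − 3.467 = 6.373 mg/L.

DO ≈ 6.37 mg/L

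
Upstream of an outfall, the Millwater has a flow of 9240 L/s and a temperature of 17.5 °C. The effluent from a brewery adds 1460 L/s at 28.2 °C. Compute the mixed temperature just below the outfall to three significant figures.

Flow-weighted mixing: C = (Q_r C_r + Q_w C_w)/(Q_r + Q_w)
= (9240×17.5 + 1460×28.2)/(9240 + 1460) = 202900/10700 = 18.96 °C.

19.0 °C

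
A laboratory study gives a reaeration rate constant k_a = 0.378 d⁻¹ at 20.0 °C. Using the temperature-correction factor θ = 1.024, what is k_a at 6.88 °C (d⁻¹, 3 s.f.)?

k_a ≈ 0.277 d⁻¹

k_a(T₂) = k_a(T₁) · θ^(T₂−T₁) = 0.378 × 1.024^(6.88−20.0)
= 0.378 × 1.024^-13.1 = 0.378 × 0.7326 = 0.2769 d⁻¹.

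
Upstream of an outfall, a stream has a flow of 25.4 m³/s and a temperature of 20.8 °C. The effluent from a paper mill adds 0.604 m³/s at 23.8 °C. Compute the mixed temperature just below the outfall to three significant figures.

Flow-weighted mixing: C = (Q_r C_r + Q_w C_w)/(Q_r + Q_w)
= (25.4×20.8 + 0.604×23.8)/(25.4 + 0.604) = 542.7/26.00 = 20.87 °C.

20.9 °C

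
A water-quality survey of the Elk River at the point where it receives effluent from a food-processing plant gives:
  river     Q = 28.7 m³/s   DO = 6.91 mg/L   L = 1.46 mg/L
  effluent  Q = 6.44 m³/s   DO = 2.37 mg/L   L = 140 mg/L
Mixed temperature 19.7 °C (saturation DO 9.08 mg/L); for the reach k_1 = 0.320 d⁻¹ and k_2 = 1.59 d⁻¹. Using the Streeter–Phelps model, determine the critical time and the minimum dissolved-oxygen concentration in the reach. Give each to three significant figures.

Mixed DO = (28.7×6.91 + 6.44×2.37)/(28.7+6.44) = 213.6/35.14 = 6.078 mg/L.
Mixed L₀ = (28.7×1.46 + 6.44×140)/(35.14) = 943.5/35.14 = 26.85 mg/L.
Initial deficit D₀ = C_s − DO₀ = 9.08 − 6.078 = 3.002 mg/L.
t_c = (1/1.270) ln[(1.59/0.320)(1 − 3.002×1.270/(0.320×26.85))] = 0.7874 × ln(2.764) = 0.8005 d.
D_c = (0.320/1.59) × 26.85 × e^(−0.320×0.8005) = 0.2013 × 26.85 × 0.7740 = 4.183 mg/L.
Minimum DO = 9.08 − 4.183 = 4.897 mg/L.

t_c ≈ 0.801 d; minimum DO ≈ 4.90 mg/L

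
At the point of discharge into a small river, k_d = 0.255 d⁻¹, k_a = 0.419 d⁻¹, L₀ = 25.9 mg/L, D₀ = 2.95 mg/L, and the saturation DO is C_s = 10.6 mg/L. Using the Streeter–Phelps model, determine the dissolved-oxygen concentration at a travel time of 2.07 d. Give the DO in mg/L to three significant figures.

k_d L₀/(k_a−k_d) = 0.255×25.9/(0.419−0.255) = 6.604/0.1640 = 40.27 mg/L.
e^(−k_d t) = e^(−0.255×2.070) = 0.5899; e^(−k_a t) = e^(−0.419×2.070) = 0.4201.
D = 40.27 × (0.5899 − 0.4201) + 2.95 × 0.4201 = 6.838 + 1.239 = 8.077 mg/L.
DO = C_s − D = 10.6 − 8.077 = 2.523 mg/L.

DO ≈ 2.52 mg/L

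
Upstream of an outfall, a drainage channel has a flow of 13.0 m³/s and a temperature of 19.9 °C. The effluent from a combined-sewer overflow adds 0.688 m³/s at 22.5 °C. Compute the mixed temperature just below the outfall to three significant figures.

Flow-weighted mixing: C = (Q_r C_r + Q_w C_w)/(Q_r + Q_w)
= (13.0×19.9 + 0.688×22.5)/(13.0 + 0.688) = 274.2/13.69 = 20.03 °C.

20.0 °C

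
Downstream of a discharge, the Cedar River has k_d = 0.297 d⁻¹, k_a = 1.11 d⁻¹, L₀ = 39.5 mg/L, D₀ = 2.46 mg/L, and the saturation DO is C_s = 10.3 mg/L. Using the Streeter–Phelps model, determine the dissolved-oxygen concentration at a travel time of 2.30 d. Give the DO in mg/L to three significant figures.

k_d L₀/(k_a−k_d) = 0.297×39.5/(1.11−0.297) = 11.73/0.8130 = 14.43 mg/L.
e^(−k_d t) = e^(−0.297×2.300) = 0.5050; e^(−k_a t) = e^(−1.11×2.300) = 0.07785.
D = 14.43 × (0.5050 − 0.07785) + 2.46 × 0.07785 = 6.164 + 0.1915 = 6.356 mg/L.
DO = C_s − D = 10.3 − 6.356 = 3.944 mg/L.

DO ≈ 3.94 mg/L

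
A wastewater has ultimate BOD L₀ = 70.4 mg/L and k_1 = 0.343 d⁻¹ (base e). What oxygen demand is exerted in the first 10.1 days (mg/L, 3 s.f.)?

y_t = L₀(1 − e^(−k_1 t)) = 70.4 × (1 − e^(−0.343×10.1))
= 70.4 × (1 − 0.03129) = 70.4 × 0.9687 = 68.20 mg/L.

y ≈ 68.2 mg/L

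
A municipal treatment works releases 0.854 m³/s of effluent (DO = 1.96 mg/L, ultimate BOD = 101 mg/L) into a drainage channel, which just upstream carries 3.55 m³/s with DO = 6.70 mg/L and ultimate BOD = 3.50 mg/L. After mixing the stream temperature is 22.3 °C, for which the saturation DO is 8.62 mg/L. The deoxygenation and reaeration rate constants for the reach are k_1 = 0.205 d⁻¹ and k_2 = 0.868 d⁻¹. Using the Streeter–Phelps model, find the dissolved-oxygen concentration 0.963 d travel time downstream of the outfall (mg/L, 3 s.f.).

Mixed DO = (3.55×6.70 + 0.854×1.96)/(3.55+0.854) = 25.46/4.404 = 5.781 mg/L.
Mixed L₀ = (3.55×3.50 + 0.854×101)/(4.404) = 98.68/4.404 = 22.41 mg/L.
Initial deficit D₀ = C_s − DO₀ = 8.62 − 5.781 = 2.839 mg/L.
D(0.963) = [0.205×22.41/(0.868−0.205)](e^(−0.205×0.963) − e^(−0.868×0.963)) + 2.839 e^(−0.868×0.963)
= 6.928 × (0.8208 − 0.4335) + 2.839 × 0.4335 = 3.914 mg/L.
DO = 8.62 − 3.914 = 4.706 mg/L.

DO ≈ 4.71 mg/L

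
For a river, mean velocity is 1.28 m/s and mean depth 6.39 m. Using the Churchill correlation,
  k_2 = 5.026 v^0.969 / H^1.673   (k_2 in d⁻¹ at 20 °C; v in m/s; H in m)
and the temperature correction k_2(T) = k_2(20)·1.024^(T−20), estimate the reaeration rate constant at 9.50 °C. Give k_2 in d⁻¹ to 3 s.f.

k_2(20) = 5.026 × 1.28^0.969 / 6.39^1.673 = 5.026 × 1.270 / 22.26 = 0.2868 d⁻¹.
k_2(9.50) = 0.2868 × 1.024^(9.50−20) = 0.2868 × 0.7796 = 0.2235 d⁻¹.

k_2 ≈ 0.224 d⁻¹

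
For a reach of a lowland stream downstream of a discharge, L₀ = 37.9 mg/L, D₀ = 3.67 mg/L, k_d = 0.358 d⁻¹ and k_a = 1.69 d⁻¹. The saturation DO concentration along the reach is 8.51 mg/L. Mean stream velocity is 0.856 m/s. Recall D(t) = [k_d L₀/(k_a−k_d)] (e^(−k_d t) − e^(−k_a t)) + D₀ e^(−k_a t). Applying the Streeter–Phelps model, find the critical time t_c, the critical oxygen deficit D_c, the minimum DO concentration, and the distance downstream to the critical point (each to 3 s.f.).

t_c ≈ 0.830 d; D_c ≈ 5.97 mg/L; min DO ≈ 2.54 mg/L; x_c ≈ 61.4 km

At the critical point dD/dt = 0, so k_d L₀ e^(−k_d t) = k_a D. Substituting D(t) from the Streeter–Phelps equation and solving for t gives
t_c = ln[(k_a/k_d)(1 − D₀(k_a−k_d)/(k_d L₀))] / (k_a−k_d).
Here k_a−k_d = 1.332 d⁻¹ and 1 − D₀(k_a−k_d)/(k_d L₀) = 1 − 3.67×1.332/(0.358×37.9) = 0.6397, so
t_c = ln(4.721 × 0.6397) / 1.332 = 1.105 / 1.332 = 0.8297 d.
L(t_c) = L₀ e^(−k_d t_c) = 37.9 × 0.7430 = 28.16 mg/L, and at the critical point k_a D_c = k_d L, so D_c = (0.358/1.69) × 28.16 = 5.965 mg/L.
Minimum DO = C_s − D_c = 8.51 − 5.965 = 2.545 mg/L.
x_c = v t_c = 0.856 m/s × 0.8297 d × 86400 s/d = 61370 m ≈ 61.4 km.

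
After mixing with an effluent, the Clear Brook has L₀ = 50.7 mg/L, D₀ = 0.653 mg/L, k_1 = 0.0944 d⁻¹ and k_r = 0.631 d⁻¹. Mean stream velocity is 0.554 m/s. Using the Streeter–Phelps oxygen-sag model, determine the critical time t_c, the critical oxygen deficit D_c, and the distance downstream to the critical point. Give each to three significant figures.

t_c ≈ 3.40 d; D_c ≈ 5.50 mg/L; x_c ≈ 163 km

t_c = [1/(k_r−k_1)] ln[(k_r/k_1)(1 − D₀(k_r−k_1)/(k_1 L₀))]
= [1/(0.631−0.0944)] ln[(0.631/0.0944)(1 − 0.653×0.5366/(0.0944×50.7))]
= (1/0.5366) ln[6.684 × 0.9268] = 1.864 × ln(6.195) = 1.864 × 1.824 = 3.399 d.
D_c = (k_1/k_r) L₀ e^(−k_1 t_c) = (0.0944/0.631) × 50.7 × e^(−0.0944×3.399) = 0.1496 × 50.7 × 0.7255 = 5.503 mg/L.
x_c = v t_c = 0.554 m/s × 3.399 d × 86400 s/d = 162700 m ≈ 163 km.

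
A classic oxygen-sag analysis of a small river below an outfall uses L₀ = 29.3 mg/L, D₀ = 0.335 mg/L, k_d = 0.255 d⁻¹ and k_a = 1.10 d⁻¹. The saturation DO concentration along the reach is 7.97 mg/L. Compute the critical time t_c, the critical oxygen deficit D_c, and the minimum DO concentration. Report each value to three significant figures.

t_c ≈ 1.68 d; D_c ≈ 4.42 mg/L; min DO ≈ 3.55 mg/L

At the critical point dD/dt = 0, so k_d L₀ e^(−k_d t) = k_a D. Substituting D(t) from the Streeter–Phelps equation and solving for t gives
t_c = ln[(k_a/k_d)(1 − D₀(k_a−k_d)/(k_d L₀))] / (k_a−k_d).
Here k_a−k_d = 0.8450 d⁻¹ and 1 − D₀(k_a−k_d)/(k_d L₀) = 1 − 0.335×0.8450/(0.255×29.3) = 0.9621, so
t_c = ln(4.314 × 0.9621) / 0.8450 = 1.423 / 0.8450 = 1.684 d.
D_c = (k_d/k_a) L₀ e^(−k_d t_c) = (0.255/1.10) × 29.3 × e^(−0.255×1.684) = 0.2318 × 29.3 × 0.6508 = 4.421 mg/L.
Minimum DO = C_s − D_c = 7.97 − 4.421 = 3.549 mg/L.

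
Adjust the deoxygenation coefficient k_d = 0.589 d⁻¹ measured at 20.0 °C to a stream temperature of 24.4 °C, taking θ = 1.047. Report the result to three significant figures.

k_d ≈ 0.721 d⁻¹

k_d(T₂) = k_d(T₁) · θ^(T₂−T₁) = 0.589 × 1.047^(24.4−20.0)
= 0.589 × 1.047^4.40 = 0.589 × 1.224 = 0.7209 d⁻¹.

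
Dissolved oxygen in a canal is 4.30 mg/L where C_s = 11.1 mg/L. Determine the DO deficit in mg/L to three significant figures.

D = C_s − C = 11.1 − 4.30 = 6.80 mg/L.

D ≈ 6.80 mg/L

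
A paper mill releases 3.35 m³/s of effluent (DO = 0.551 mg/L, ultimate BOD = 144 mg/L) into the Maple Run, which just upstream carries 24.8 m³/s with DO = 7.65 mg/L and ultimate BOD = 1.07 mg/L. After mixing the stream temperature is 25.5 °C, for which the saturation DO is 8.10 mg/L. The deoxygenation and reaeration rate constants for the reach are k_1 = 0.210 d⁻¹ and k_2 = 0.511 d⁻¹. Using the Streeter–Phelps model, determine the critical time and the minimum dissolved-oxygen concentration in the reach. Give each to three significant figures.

Mixed DO = (24.8×7.65 + 3.35×0.551)/(24.8+3.35) = 191.6/28.15 = 6.805 mg/L.
Mixed L₀ = (24.8×1.07 + 3.35×144)/(28.15) = 508.9/28.15 = 18.08 mg/L.
Initial deficit D₀ = C_s − DO₀ = 8.10 − 6.805 = 1.295 mg/L.
t_c = (1/0.3010) ln[(0.511/0.210)(1 − 1.295×0.3010/(0.210×18.08))] = 3.322 × ln(2.184) = 2.595 d.
D_c = (0.210/0.511) × 18.08 × e^(−0.210×2.595) = 0.4110 × 18.08 × 0.5799 = 4.309 mg/L.
Minimum DO = 8.10 − 4.309 = 3.791 mg/L.

t_c ≈ 2.59 d; minimum DO ≈ 3.79 mg/L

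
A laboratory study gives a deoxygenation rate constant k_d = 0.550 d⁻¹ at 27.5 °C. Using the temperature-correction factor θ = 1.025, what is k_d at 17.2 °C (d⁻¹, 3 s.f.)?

k_d(T₂) = k_d(T₁) · θ^(T₂−T₁) = 0.550 × 1.025^(17.2−27.5)
= 0.550 × 1.025^-10.3 = 0.550 × 0.7754 = 0.4265 d⁻¹.

k_d ≈ 0.426 d⁻¹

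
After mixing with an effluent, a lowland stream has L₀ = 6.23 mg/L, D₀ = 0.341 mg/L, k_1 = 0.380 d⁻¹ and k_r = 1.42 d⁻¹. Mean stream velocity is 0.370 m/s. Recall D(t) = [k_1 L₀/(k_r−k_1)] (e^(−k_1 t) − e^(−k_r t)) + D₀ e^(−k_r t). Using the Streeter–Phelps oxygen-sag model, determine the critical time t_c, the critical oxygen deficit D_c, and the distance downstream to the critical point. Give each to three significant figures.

t_c ≈ 1.11 d; D_c ≈ 1.09 mg/L; x_c ≈ 35.5 km

t_c = [1/(k_r−k_1)] ln[(k_r/k_1)(1 − D₀(k_r−k_1)/(k_1 L₀))]
= [1/(1.42−0.380)] ln[(1.42/0.380)(1 − 0.341×1.040/(0.380×6.23))]
= (1/1.040) ln[3.737 × 0.8502] = 0.9615 × ln(3.177) = 0.9615 × 1.156 = 1.111 d.
D_c = (k_1/k_r) L₀ e^(−k_1 t_c) = (0.380/1.42) × 6.23 × e^(−0.380×1.111) = 0.2676 × 6.23 × 0.6555 = 1.093 mg/L.
x_c = v t_c = 0.370 m/s × 1.111 d × 86400 s/d = 35530 m ≈ 35.5 km.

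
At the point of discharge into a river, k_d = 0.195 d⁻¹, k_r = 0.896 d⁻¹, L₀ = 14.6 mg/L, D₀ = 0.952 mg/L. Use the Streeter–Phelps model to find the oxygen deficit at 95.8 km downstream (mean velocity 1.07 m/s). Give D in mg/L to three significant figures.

Travel time t = x/v = 95.8 km / (1.07 m/s) = 95800 m / 1.07 m/s = 89530 s = 1.036 d.
k_d L₀/(k_r−k_d) = 0.195×14.6/(0.896−0.195) = 2.847/0.7010 = 4.061 mg/L.
e^(−k_d t) = e^(−0.195×1.036) = 0.8170; e^(−k_r t) = e^(−0.896×1.036) = 0.3952.
D = 4.061 × (0.8170 − 0.3952) + 0.952 × 0.3952 = 1.713 + 0.3762 = 2.090 mg/L.

D ≈ 2.09 mg/L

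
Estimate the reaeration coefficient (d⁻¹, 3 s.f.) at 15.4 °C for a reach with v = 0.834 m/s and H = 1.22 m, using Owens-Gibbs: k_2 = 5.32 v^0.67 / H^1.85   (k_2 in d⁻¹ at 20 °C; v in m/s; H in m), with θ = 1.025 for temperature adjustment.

k_2 ≈ 2.91 d⁻¹

k_2(20) = 5.32 × 0.834^0.67 / 1.22^1.85 = 5.32 × 0.8855 / 1.445 = 3.261 d⁻¹.
k_2(15.4) = 3.261 × 1.025^(15.4−20) = 3.261 × 0.8926 = 2.911 d⁻¹.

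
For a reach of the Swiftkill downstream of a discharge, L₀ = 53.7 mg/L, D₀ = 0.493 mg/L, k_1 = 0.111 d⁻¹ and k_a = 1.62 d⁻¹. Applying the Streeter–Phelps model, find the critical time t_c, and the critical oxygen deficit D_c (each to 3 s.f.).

t_c ≈ 1.69 d; D_c ≈ 3.05 mg/L

With k_a/k_1 = 14.59 and 1 − D₀(k_a−k_1)/(k_1 L₀) = 0.8752,
t_c = ln(14.59 × 0.8752) / (1.62 − 0.111) = ln(12.77) / 1.509 = 2.547/1.509 = 1.688 d.
L(t_c) = L₀ e^(−k_1 t_c) = 53.7 × 0.8291 = 44.52 mg/L, and at the critical point k_a D_c = k_1 L, so D_c = (0.111/1.62) × 44.52 = 3.051 mg/L.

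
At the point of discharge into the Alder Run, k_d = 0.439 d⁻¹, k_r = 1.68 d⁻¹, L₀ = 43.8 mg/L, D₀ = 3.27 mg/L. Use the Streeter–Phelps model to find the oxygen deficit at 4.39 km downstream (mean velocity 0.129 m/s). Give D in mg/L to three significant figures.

Travel time t = x/v = 4.39 km / (0.129 m/s) = 4390 m / 0.129 m/s = 34030 s = 0.3939 d.
k_d L₀/(k_r−k_d) = 0.439×43.8/(1.68−0.439) = 19.23/1.241 = 15.49 mg/L.
e^(−k_d t) = e^(−0.439×0.3939) = 0.8412; e^(−k_r t) = e^(−1.68×0.3939) = 0.5160.
D = 15.49 × (0.8412 − 0.5160) + 3.27 × 0.5160 = 5.039 + 1.687 = 6.727 mg/L.

D ≈ 6.73 mg/L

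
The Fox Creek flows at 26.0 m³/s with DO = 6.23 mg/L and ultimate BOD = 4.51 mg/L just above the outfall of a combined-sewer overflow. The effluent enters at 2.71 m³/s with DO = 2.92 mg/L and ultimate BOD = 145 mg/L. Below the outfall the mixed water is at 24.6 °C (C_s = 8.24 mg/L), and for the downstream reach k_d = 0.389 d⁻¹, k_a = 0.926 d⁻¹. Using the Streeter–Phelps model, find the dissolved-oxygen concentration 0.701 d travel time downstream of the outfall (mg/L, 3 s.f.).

Mixed DO = (26.0×6.23 + 2.71×2.92)/(26.0+2.71) = 169.9/28.71 = 5.918 mg/L.
Mixed L₀ = (26.0×4.51 + 2.71×145)/(28.71) = 510.2/28.71 = 17.77 mg/L.
Initial deficit D₀ = C_s − DO₀ = 8.24 − 5.918 = 2.322 mg/L.
D(0.701) = [0.389×17.77/(0.926−0.389)](e^(−0.389×0.701) − e^(−0.926×0.701)) + 2.322 e^(−0.926×0.701)
= 12.87 × (0.7613 − 0.5225) + 2.322 × 0.5225 = 4.288 mg/L.
DO = 8.24 − 4.288 = 3.952 mg/L.

DO ≈ 3.95 mg/L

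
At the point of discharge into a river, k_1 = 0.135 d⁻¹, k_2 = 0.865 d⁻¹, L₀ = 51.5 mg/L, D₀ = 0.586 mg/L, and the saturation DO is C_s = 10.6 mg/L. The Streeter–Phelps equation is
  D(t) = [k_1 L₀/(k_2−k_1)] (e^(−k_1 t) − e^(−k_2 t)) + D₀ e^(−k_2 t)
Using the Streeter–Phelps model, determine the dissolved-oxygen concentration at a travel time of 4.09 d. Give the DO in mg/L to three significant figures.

DO ≈ 5.38 mg/L

k_1 L₀/(k_2−k_1) = 0.135×51.5/(0.865−0.135) = 6.953/0.7300 = 9.524 mg/L.
e^(−k_1 t) = e^(−0.135×4.090) = 0.5757; e^(−k_2 t) = e^(−0.865×4.090) = 0.02908.
D = 9.524 × (0.5757 − 0.02908) + 0.586 × 0.02908 = 5.206 + 0.01704 = 5.223 mg/L.
DO = C_s − D = 10.6 − 5.223 = 5.377 mg/L.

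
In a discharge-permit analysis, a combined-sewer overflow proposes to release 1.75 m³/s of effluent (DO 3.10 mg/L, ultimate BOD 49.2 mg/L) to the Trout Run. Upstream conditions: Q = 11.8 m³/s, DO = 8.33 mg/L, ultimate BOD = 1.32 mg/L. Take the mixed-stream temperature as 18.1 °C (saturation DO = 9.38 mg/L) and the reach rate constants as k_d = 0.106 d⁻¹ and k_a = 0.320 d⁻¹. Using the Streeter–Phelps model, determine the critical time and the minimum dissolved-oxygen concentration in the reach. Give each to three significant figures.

Mixed DO = (11.8×8.33 + 1.75×3.10)/(11.8+1.75) = 103.7/13.55 = 7.655 mg/L.
Mixed L₀ = (11.8×1.32 + 1.75×49.2)/(13.55) = 101.7/13.55 = 7.504 mg/L.
Initial deficit D₀ = C_s − DO₀ = 9.38 − 7.655 = 1.725 mg/L.
t_c = (1/0.2140) ln[(0.320/0.106)(1 − 1.725×0.2140/(0.106×7.504))] = 4.673 × ln(1.617) = 2.247 d.
D_c = (0.106/0.320) × 7.504 × e^(−0.106×2.247) = 0.3312 × 7.504 × 0.7881 = 1.959 mg/L.
Minimum DO = 9.38 − 1.959 = 7.421 mg/L.

t_c ≈ 2.25 d; minimum DO ≈ 7.42 mg/L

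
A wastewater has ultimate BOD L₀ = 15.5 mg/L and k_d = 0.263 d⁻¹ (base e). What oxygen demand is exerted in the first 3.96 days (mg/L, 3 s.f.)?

y_t = L₀(1 − e^(−k_d t)) = 15.5 × (1 − e^(−0.263×3.96))
= 15.5 × (1 − 0.3529) = 15.5 × 0.6471 = 10.03 mg/L.

y ≈ 10.0 mg/L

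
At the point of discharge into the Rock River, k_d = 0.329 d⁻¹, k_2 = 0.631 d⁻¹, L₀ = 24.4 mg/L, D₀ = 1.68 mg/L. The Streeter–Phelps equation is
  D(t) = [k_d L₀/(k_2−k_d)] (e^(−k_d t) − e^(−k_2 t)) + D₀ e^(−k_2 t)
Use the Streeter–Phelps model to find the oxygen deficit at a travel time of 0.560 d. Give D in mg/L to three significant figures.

k_d L₀/(k_2−k_d) = 0.329×24.4/(0.631−0.329) = 8.028/0.3020 = 26.58 mg/L.
e^(−k_d t) = e^(−0.329×0.5600) = 0.8317; e^(−k_2 t) = e^(−0.631×0.5600) = 0.7023.
D = 26.58 × (0.8317 − 0.7023) + 1.68 × 0.7023 = 3.440 + 1.180 = 4.620 mg/L.

D ≈ 4.62 mg/L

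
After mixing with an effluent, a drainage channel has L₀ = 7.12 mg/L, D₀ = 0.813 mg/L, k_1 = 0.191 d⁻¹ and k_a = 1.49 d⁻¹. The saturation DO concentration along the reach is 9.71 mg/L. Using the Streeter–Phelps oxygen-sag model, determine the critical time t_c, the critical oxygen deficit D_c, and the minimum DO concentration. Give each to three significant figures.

t_c ≈ 0.428 d; D_c ≈ 0.841 mg/L; min DO ≈ 8.87 mg/L

At the critical point dD/dt = 0, so k_1 L₀ e^(−k_1 t) = k_a D. Substituting D(t) from the Streeter–Phelps equation and solving for t gives
t_c = ln[(k_a/k_1)(1 − D₀(k_a−k_1)/(k_1 L₀))] / (k_a−k_1).
Here k_a−k_1 = 1.299 d⁻¹ and 1 − D₀(k_a−k_1)/(k_1 L₀) = 1 − 0.813×1.299/(0.191×7.12) = 0.2234, so
t_c = ln(7.801 × 0.2234) / 1.299 = 0.5556 / 1.299 = 0.4277 d.
L(t_c) = L₀ e^(−k_1 t_c) = 7.12 × 0.9216 = 6.562 mg/L, and at the critical point k_a D_c = k_1 L, so D_c = (0.191/1.49) × 6.562 = 0.8411 mg/L.
Minimum DO = C_s − D_c = 9.71 − 0.8411 = 8.869 mg/L.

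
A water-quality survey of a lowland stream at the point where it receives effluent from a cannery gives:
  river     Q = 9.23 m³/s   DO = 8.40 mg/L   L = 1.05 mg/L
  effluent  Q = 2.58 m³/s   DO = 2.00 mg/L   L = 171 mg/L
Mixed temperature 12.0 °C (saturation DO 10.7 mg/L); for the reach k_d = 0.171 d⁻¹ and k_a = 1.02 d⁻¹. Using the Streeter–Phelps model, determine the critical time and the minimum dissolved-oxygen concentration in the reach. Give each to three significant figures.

t_c ≈ 1.33 d; minimum DO ≈ 5.60 mg/L

Mixed DO = (9.23×8.40 + 2.58×2.00)/(9.23+2.58) = 82.69/11.81 = 7.002 mg/L.
Mixed L₀ = (9.23×1.05 + 2.58×171)/(11.81) = 450.9/11.81 = 38.18 mg/L.
Initial deficit D₀ = C_s − DO₀ = 10.7 − 7.002 = 3.698 mg/L.
t_c = (1/0.8490) ln[(1.02/0.171)(1 − 3.698×0.8490/(0.171×38.18))] = 1.178 × ln(3.096) = 1.331 d.
D_c = (0.171/1.02) × 38.18 × e^(−0.171×1.331) = 0.1676 × 38.18 × 0.7964 = 5.097 mg/L.
Minimum DO = 10.7 − 5.097 = 5.603 mg/L.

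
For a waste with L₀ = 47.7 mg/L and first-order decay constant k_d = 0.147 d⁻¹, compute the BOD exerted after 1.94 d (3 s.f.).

y ≈ 11.8 mg/L

y_t = L₀(1 − e^(−k_d t)) = 47.7 × (1 − e^(−0.147×1.94))
= 47.7 × (1 − 0.7519) = 47.7 × 0.2481 = 11.84 mg/L.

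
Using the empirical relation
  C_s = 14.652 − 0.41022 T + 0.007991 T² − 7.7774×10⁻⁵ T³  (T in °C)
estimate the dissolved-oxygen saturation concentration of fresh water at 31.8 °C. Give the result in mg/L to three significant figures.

C_s ≈ 7.19 mg/L

C_s = 14.652 − 0.41022×31.8 + 0.007991×31.8² − 7.7774×10⁻⁵×31.8³ = 7.187 mg/L.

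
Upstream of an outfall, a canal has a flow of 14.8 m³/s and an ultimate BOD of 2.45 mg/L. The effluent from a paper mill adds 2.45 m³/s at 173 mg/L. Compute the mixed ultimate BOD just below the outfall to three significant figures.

26.7 mg/L

Flow-weighted mixing: C = (Q_r C_r + Q_w C_w)/(Q_r + Q_w)
= (14.8×2.45 + 2.45×173)/(14.8 + 2.45) = 460.1/17.25 = 26.67 mg/L.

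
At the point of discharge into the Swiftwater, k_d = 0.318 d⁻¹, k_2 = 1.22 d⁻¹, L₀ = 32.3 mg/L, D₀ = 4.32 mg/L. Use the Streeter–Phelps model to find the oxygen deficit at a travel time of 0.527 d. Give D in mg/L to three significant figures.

k_d L₀/(k_2−k_d) = 0.318×32.3/(1.22−0.318) = 10.27/0.9020 = 11.39 mg/L.
e^(−k_d t) = e^(−0.318×0.5270) = 0.8457; e^(−k_2 t) = e^(−1.22×0.5270) = 0.5257.
D = 11.39 × (0.8457 − 0.5257) + 4.32 × 0.5257 = 3.643 + 2.271 = 5.915 mg/L.

D ≈ 5.91 mg/L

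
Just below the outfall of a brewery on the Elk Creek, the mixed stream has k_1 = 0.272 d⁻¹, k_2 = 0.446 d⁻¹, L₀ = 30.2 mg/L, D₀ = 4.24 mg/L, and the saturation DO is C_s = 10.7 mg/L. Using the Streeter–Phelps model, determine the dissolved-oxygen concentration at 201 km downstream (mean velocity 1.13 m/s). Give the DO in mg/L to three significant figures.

Travel time t = x/v = 201 km / (1.13 m/s) = 201000 m / 1.13 m/s = 177900 s = 2.059 d.
k_1 L₀/(k_2−k_1) = 0.272×30.2/(0.446−0.272) = 8.214/0.1740 = 47.21 mg/L.
e^(−k_1 t) = e^(−0.272×2.059) = 0.5712; e^(−k_2 t) = e^(−0.446×2.059) = 0.3992.
D = 47.21 × (0.5712 − 0.3992) + 4.24 × 0.3992 = 8.119 + 1.693 = 9.812 mg/L.
DO = C_s − D = 10.7 − 9.812 = 0.8880 mg/L.

DO ≈ 0.888 mg/L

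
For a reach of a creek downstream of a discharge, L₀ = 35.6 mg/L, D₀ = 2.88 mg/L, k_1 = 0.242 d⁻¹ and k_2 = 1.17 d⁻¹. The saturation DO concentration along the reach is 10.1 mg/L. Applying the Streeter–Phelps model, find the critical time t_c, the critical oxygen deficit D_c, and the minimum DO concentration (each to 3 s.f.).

t_c = [1/(k_2−k_1)] ln[(k_2/k_1)(1 − D₀(k_2−k_1)/(k_1 L₀))]
= [1/(1.17−0.242)] ln[(1.17/0.242)(1 − 2.88×0.9280/(0.242×35.6))]
= (1/0.9280) ln[4.835 × 0.6898] = 1.078 × ln(3.335) = 1.078 × 1.204 = 1.298 d.
L(t_c) = L₀ e^(−k_1 t_c) = 35.6 × 0.7305 = 26.00 mg/L, and at the critical point k_2 D_c = k_1 L, so D_c = (0.242/1.17) × 26.00 = 5.379 mg/L.
Minimum DO = C_s − D_c = 10.1 − 5.379 = 4.721 mg/L.

t_c ≈ 1.30 d; D_c ≈ 5.38 mg/L; min DO ≈ 4.72 mg/L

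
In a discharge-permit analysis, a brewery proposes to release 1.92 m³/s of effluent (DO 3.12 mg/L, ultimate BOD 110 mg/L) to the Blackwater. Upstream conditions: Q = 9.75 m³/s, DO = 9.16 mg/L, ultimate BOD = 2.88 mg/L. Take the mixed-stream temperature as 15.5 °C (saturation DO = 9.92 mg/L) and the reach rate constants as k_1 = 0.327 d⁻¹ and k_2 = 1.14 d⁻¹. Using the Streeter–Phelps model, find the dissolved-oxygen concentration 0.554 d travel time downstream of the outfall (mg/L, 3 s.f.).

Mixed DO = (9.75×9.16 + 1.92×3.12)/(9.75+1.92) = 95.30/11.67 = 8.166 mg/L.
Mixed L₀ = (9.75×2.88 + 1.92×110)/(11.67) = 239.3/11.67 = 20.50 mg/L.
Initial deficit D₀ = C_s − DO₀ = 9.92 − 8.166 = 1.754 mg/L.
D(0.554) = [0.327×20.50/(1.14−0.327)](e^(−0.327×0.554) − e^(−1.14×0.554)) + 1.754 e^(−1.14×0.554)
= 8.247 × (0.8343 − 0.5318) + 1.754 × 0.5318 = 3.428 mg/L.
DO = 9.92 − 3.428 = 6.492 mg/L.

DO ≈ 6.49 mg/L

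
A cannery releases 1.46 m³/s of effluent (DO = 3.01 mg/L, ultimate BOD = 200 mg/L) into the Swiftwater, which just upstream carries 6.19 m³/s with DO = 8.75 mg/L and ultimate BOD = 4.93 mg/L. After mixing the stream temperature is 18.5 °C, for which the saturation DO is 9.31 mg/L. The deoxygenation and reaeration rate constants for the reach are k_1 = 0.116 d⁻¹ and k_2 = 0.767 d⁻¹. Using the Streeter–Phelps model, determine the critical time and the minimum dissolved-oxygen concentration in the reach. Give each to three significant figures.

t_c ≈ 2.52 d; minimum DO ≈ 4.55 mg/L

Mixed DO = (6.19×8.75 + 1.46×3.01)/(6.19+1.46) = 58.56/7.650 = 7.655 mg/L.
Mixed L₀ = (6.19×4.93 + 1.46×200)/(7.650) = 322.5/7.650 = 42.16 mg/L.
Initial deficit D₀ = C_s − DO₀ = 9.31 − 7.655 = 1.655 mg/L.
t_c = (1/0.6510) ln[(0.767/0.116)(1 − 1.655×0.6510/(0.116×42.16))] = 1.536 × ln(5.155) = 2.519 d.
D_c = (0.116/0.767) × 42.16 × e^(−0.116×2.519) = 0.1512 × 42.16 × 0.7466 = 4.760 mg/L.
Minimum DO = 9.31 − 4.760 = 4.550 mg/L.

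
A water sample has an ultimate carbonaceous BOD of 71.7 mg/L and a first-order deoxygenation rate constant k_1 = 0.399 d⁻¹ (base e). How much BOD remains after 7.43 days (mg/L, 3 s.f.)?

L ≈ 3.70 mg/L

L_t = L₀ e^(−k_1 t) = 71.7 × e^(−0.399×7.43) = 71.7 × 0.05158 = 3.698 mg/L.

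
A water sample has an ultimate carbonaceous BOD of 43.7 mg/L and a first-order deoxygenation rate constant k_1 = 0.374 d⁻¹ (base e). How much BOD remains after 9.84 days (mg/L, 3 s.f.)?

L_t = L₀ e^(−k_1 t) = 43.7 × e^(−0.374×9.84) = 43.7 × 0.02522 = 1.102 mg/L.

L ≈ 1.10 mg/L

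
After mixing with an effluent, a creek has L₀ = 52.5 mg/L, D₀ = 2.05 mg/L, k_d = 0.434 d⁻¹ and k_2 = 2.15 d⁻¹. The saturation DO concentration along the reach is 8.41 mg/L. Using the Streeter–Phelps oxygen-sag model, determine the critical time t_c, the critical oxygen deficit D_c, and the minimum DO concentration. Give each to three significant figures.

t_c = [1/(k_2−k_d)] ln[(k_2/k_d)(1 − D₀(k_2−k_d)/(k_d L₀))]
= [1/(2.15−0.434)] ln[(2.15/0.434)(1 − 2.05×1.716/(0.434×52.5))]
= (1/1.716) ln[4.954 × 0.8456] = 0.5828 × ln(4.189) = 0.5828 × 1.432 = 0.8348 d.
D_c = (k_d/k_2) L₀ e^(−k_d t_c) = (0.434/2.15) × 52.5 × e^(−0.434×0.8348) = 0.2019 × 52.5 × 0.6961 = 7.377 mg/L.
Minimum DO = C_s − D_c = 8.41 − 7.377 = 1.033 mg/L.

t_c ≈ 0.835 d; D_c ≈ 7.38 mg/L; min DO ≈ 1.03 mg/L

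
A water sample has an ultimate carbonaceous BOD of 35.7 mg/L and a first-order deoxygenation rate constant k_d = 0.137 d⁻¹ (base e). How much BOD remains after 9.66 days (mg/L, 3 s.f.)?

L ≈ 9.50 mg/L

L_t = L₀ e^(−k_d t) = 35.7 × e^(−0.137×9.66) = 35.7 × 0.2662 = 9.504 mg/L.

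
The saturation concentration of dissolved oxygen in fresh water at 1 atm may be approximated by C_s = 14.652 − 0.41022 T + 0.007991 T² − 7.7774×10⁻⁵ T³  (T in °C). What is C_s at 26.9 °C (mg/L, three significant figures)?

C_s = 14.652 − 0.41022×26.9 + 0.007991×26.9² − 7.7774×10⁻⁵×26.9³ = 7.886 mg/L.

C_s ≈ 7.89 mg/L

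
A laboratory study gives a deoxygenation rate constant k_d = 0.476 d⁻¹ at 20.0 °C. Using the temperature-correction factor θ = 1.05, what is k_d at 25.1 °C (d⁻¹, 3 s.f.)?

k_d ≈ 0.610 d⁻¹

k_d(T₂) = k_d(T₁) · θ^(T₂−T₁) = 0.476 × 1.05^(25.1−20.0)
= 0.476 × 1.05^5.10 = 0.476 × 1.283 = 0.6105 d⁻¹.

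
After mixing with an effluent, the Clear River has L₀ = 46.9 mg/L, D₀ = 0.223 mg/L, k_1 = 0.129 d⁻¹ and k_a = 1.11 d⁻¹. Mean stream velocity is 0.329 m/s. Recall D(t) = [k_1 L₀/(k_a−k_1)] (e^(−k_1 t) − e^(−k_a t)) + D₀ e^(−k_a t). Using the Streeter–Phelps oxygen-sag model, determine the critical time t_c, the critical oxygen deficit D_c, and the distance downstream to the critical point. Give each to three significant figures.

t_c ≈ 2.16 d; D_c ≈ 4.13 mg/L; x_c ≈ 61.3 km

At the critical point dD/dt = 0, so k_1 L₀ e^(−k_1 t) = k_a D. Substituting D(t) from the Streeter–Phelps equation and solving for t gives
t_c = ln[(k_a/k_1)(1 − D₀(k_a−k_1)/(k_1 L₀))] / (k_a−k_1).
Here k_a−k_1 = 0.9810 d⁻¹ and 1 − D₀(k_a−k_1)/(k_1 L₀) = 1 − 0.223×0.9810/(0.129×46.9) = 0.9638, so
t_c = ln(8.605 × 0.9638) / 0.9810 = 2.115 / 0.9810 = 2.156 d.
L(t_c) = L₀ e^(−k_1 t_c) = 46.9 × 0.7572 = 35.51 mg/L, and at the critical point k_a D_c = k_1 L, so D_c = (0.129/1.11) × 35.51 = 4.127 mg/L.
x_c = v t_c = 0.329 m/s × 2.156 d × 86400 s/d = 61300 m ≈ 61.3 km.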